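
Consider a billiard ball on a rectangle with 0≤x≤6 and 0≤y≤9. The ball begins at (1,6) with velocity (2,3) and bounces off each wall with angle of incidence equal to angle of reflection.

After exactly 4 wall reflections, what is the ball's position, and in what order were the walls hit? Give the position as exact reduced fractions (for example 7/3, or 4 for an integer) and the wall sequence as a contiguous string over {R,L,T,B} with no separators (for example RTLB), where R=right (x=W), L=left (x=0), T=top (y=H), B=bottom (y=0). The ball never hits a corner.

Final position: (0,9/2)
Wall sequence: TRBL

1. t=1 → T at (3,9); v=(2,-3)
2. t=3/2 → R at (6,9/2); v=(-2,-3)
3. t=3/2 → B at (3,0); v=(-2,3)
4. t=3/2 → L at (0,9/2); v=(2,3)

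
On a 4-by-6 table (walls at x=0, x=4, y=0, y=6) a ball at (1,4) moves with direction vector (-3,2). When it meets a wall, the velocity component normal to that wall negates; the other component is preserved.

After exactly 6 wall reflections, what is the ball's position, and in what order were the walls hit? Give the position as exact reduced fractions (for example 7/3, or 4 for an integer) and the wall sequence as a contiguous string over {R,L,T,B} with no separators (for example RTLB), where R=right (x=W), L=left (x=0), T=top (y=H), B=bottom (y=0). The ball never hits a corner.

Final position: (4,2/3)
Wall sequence: LTRLBR

1. t=1/3 → L at (0,14/3); v=(3,2)
2. t=2/3 → T at (2,6); v=(3,-2)
3. t=2/3 → R at (4,14/3); v=(-3,-2)
4. t=4/3 → L at (0,2); v=(3,-2)
5. t=1 → B at (3,0); v=(3,2)
6. t=1/3 → R at (4,2/3); v=(-3,2)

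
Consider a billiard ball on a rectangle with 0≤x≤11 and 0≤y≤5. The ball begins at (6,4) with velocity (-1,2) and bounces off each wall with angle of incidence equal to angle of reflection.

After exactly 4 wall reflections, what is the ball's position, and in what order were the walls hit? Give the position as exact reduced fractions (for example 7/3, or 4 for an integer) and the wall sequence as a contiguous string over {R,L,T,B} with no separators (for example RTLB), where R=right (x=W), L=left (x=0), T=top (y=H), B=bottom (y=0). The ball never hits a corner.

Final position: (0,4)
Wall sequence: TBTL

1. t=1/2 → T at (11/2,5); v=(-1,-2)
2. t=5/2 → B at (3,0); v=(-1,2)
3. t=5/2 → T at (1/2,5); v=(-1,-2)
4. t=1/2 → L at (0,4); v=(1,-2)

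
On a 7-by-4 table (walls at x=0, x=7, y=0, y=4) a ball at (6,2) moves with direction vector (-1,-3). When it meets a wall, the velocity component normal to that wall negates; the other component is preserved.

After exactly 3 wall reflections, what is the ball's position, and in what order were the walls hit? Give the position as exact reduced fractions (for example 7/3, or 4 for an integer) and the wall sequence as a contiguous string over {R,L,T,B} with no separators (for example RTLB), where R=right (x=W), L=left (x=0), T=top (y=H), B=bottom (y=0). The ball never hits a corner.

Final position: (8/3,0)
Wall sequence: BTB

1. t=2/3 → B at (16/3,0); v=(-1,3)
2. t=4/3 → T at (4,4); v=(-1,-3)
3. t=4/3 → B at (8/3,0); v=(-1,3)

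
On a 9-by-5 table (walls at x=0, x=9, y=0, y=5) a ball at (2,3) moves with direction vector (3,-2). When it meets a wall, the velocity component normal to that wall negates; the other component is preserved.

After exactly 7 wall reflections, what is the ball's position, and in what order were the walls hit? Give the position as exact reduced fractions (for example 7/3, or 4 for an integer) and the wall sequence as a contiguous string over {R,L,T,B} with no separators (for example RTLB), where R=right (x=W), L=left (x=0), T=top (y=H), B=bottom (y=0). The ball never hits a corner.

Final position: (7,5)
Wall sequence: BRTLBRT

1. t=3/2 → B at (13/2,0); v=(3,2)
2. t=5/6 → R at (9,5/3); v=(-3,2)
3. t=5/3 → T at (4,5); v=(-3,-2)
4. t=4/3 → L at (0,7/3); v=(3,-2)
5. t=7/6 → B at (7/2,0); v=(3,2)
6. t=11/6 → R at (9,11/3); v=(-3,2)
7. t=2/3 → T at (7,5); v=(-3,-2)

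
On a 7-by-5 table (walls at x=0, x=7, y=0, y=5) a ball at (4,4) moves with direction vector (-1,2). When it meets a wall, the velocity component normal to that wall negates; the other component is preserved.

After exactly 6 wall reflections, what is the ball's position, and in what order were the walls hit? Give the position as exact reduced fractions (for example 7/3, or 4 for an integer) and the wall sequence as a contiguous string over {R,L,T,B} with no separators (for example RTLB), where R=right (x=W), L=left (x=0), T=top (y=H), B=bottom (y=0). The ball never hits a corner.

Final position: (13/2,5)
Wall sequence: TBLTBT

1. t=1/2 → T at (7/2,5); v=(-1,-2)
2. t=5/2 → B at (1,0); v=(-1,2)
3. t=1 → L at (0,2); v=(1,2)
4. t=3/2 → T at (3/2,5); v=(1,-2)
5. t=5/2 → B at (4,0); v=(1,2)
6. t=5/2 → T at (13/2,5); v=(1,-2)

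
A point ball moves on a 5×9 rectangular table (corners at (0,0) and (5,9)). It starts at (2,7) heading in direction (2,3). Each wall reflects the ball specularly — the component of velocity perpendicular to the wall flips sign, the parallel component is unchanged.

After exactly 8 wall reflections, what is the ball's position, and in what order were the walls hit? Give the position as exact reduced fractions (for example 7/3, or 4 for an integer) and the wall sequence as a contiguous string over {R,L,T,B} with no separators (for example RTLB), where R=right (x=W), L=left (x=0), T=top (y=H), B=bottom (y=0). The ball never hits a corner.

1. t=2/3 → T at (10/3,9); v=(2,-3)
2. t=5/6 → R at (5,13/2); v=(-2,-3)
3. t=13/6 → B at (2/3,0); v=(-2,3)
4. t=1/3 → L at (0,1); v=(2,3)
5. t=5/2 → R at (5,17/2); v=(-2,3)
6. t=1/6 → T at (14/3,9); v=(-2,-3)
7. t=7/3 → L at (0,2); v=(2,-3)
8. t=2/3 → B at (4/3,0); v=(2,3)

Final position: (4/3,0)
Wall sequence: TRBLRTLB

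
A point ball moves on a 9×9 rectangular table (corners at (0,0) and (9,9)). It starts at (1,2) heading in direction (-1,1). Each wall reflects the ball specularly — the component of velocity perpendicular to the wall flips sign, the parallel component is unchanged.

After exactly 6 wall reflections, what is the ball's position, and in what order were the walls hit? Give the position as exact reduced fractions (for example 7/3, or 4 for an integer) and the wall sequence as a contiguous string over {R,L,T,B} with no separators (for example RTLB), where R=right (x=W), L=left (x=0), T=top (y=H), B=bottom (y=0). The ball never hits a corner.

Final position: (6,9)
Wall sequence: LTRBLT

1. t=1 → L at (0,3); v=(1,1)
2. t=6 → T at (6,9); v=(1,-1)
3. t=3 → R at (9,6); v=(-1,-1)
4. t=6 → B at (3,0); v=(-1,1)
5. t=3 → L at (0,3); v=(1,1)
6. t=6 → T at (6,9); v=(1,-1)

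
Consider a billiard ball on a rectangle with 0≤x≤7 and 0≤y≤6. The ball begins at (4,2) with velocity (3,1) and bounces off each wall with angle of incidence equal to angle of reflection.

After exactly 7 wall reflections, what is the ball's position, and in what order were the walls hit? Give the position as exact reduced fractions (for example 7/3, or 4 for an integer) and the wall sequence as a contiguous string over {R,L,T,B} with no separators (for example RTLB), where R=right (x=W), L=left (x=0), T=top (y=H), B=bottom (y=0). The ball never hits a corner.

Final position: (7,1/3)
Wall sequence: RLTRLBR

1. t=1 → R at (7,3); v=(-3,1)
2. t=7/3 → L at (0,16/3); v=(3,1)
3. t=2/3 → T at (2,6); v=(3,-1)
4. t=5/3 → R at (7,13/3); v=(-3,-1)
5. t=7/3 → L at (0,2); v=(3,-1)
6. t=2 → B at (6,0); v=(3,1)
7. t=1/3 → R at (7,1/3); v=(-3,1)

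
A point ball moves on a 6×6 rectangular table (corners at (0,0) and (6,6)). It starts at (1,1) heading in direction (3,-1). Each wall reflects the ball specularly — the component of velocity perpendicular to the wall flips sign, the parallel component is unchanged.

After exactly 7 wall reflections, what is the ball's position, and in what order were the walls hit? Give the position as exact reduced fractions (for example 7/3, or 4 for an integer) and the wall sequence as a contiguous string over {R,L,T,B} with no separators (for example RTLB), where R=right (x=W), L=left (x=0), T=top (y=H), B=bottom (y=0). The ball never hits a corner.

Final position: (6,10/3)
Wall sequence: BRLRTLR

1. t=1 → B at (4,0); v=(3,1)
2. t=2/3 → R at (6,2/3); v=(-3,1)
3. t=2 → L at (0,8/3); v=(3,1)
4. t=2 → R at (6,14/3); v=(-3,1)
5. t=4/3 → T at (2,6); v=(-3,-1)
6. t=2/3 → L at (0,16/3); v=(3,-1)
7. t=2 → R at (6,10/3); v=(-3,-1)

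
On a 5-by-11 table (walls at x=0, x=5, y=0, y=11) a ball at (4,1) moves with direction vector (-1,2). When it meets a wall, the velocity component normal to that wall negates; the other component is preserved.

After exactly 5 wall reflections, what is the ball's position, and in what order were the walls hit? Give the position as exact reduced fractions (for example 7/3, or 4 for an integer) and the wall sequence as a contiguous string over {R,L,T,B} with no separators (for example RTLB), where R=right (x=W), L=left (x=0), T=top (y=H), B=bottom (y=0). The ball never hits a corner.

Final position: (0,7)
Wall sequence: LTRBL

1. t=4 → L at (0,9); v=(1,2)
2. t=1 → T at (1,11); v=(1,-2)
3. t=4 → R at (5,3); v=(-1,-2)
4. t=3/2 → B at (7/2,0); v=(-1,2)
5. t=7/2 → L at (0,7); v=(1,2)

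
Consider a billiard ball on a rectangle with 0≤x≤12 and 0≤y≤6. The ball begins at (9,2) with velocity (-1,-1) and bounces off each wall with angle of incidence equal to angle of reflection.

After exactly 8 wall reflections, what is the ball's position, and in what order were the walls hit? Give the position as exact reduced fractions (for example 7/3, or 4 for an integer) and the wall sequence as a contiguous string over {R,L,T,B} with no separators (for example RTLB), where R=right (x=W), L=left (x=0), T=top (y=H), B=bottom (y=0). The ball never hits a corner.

Final position: (1,6)
Wall sequence: BTLBTRBT

1. t=2 → B at (7,0); v=(-1,1)
2. t=6 → T at (1,6); v=(-1,-1)
3. t=1 → L at (0,5); v=(1,-1)
4. t=5 → B at (5,0); v=(1,1)
5. t=6 → T at (11,6); v=(1,-1)
6. t=1 → R at (12,5); v=(-1,-1)
7. t=5 → B at (7,0); v=(-1,1)
8. t=6 → T at (1,6); v=(-1,-1)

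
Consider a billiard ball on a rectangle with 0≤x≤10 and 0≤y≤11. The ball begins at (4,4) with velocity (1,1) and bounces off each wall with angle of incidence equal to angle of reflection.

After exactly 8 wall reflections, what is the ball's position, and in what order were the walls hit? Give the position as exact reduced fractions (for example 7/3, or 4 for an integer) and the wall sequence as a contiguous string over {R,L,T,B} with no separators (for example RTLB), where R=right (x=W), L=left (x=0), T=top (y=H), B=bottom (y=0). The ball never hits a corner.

1. t=6 → R at (10,10); v=(-1,1)
2. t=1 → T at (9,11); v=(-1,-1)
3. t=9 → L at (0,2); v=(1,-1)
4. t=2 → B at (2,0); v=(1,1)
5. t=8 → R at (10,8); v=(-1,1)
6. t=3 → T at (7,11); v=(-1,-1)
7. t=7 → L at (0,4); v=(1,-1)
8. t=4 → B at (4,0); v=(1,1)

Final position: (4,0)
Wall sequence: RTLBRTLB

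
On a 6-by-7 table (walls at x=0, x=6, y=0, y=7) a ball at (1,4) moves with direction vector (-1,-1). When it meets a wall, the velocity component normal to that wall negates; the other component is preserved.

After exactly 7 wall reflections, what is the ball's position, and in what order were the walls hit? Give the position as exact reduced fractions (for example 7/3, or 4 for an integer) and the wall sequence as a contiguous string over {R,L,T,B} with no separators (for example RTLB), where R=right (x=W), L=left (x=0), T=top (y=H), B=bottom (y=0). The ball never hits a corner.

Final position: (6,1)
Wall sequence: LBRTLBR

1. t=1 → L at (0,3); v=(1,-1)
2. t=3 → B at (3,0); v=(1,1)
3. t=3 → R at (6,3); v=(-1,1)
4. t=4 → T at (2,7); v=(-1,-1)
5. t=2 → L at (0,5); v=(1,-1)
6. t=5 → B at (5,0); v=(1,1)
7. t=1 → R at (6,1); v=(-1,1)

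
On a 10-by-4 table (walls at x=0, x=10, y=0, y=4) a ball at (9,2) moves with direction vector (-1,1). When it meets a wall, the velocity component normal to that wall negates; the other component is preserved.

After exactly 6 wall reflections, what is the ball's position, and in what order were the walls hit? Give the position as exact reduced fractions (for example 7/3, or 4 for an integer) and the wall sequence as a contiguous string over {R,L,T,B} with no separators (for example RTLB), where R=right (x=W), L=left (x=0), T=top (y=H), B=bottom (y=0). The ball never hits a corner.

Final position: (9,4)
Wall sequence: TBLTBT

1. t=2 → T at (7,4); v=(-1,-1)
2. t=4 → B at (3,0); v=(-1,1)
3. t=3 → L at (0,3); v=(1,1)
4. t=1 → T at (1,4); v=(1,-1)
5. t=4 → B at (5,0); v=(1,1)
6. t=4 → T at (9,4); v=(1,-1)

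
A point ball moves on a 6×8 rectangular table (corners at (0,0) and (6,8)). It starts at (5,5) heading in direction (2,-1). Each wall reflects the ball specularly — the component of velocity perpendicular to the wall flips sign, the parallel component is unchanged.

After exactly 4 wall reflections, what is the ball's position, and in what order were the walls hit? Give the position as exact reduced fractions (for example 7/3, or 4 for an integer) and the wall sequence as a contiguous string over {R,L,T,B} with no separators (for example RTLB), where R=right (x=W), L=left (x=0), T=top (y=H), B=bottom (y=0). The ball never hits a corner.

Final position: (6,3/2)
Wall sequence: RLBR

1. t=1/2 → R at (6,9/2); v=(-2,-1)
2. t=3 → L at (0,3/2); v=(2,-1)
3. t=3/2 → B at (3,0); v=(2,1)
4. t=3/2 → R at (6,3/2); v=(-2,1)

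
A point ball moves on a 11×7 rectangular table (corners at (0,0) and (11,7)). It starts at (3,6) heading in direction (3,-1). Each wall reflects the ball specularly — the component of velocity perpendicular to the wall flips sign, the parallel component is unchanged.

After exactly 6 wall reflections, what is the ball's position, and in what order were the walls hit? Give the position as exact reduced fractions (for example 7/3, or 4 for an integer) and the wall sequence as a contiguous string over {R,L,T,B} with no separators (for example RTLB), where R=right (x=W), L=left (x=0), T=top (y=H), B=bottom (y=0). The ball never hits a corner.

1. t=8/3 → R at (11,10/3); v=(-3,-1)
2. t=10/3 → B at (1,0); v=(-3,1)
3. t=1/3 → L at (0,1/3); v=(3,1)
4. t=11/3 → R at (11,4); v=(-3,1)
5. t=3 → T at (2,7); v=(-3,-1)
6. t=2/3 → L at (0,19/3); v=(3,-1)

Final position: (0,19/3)
Wall sequence: RBLRTL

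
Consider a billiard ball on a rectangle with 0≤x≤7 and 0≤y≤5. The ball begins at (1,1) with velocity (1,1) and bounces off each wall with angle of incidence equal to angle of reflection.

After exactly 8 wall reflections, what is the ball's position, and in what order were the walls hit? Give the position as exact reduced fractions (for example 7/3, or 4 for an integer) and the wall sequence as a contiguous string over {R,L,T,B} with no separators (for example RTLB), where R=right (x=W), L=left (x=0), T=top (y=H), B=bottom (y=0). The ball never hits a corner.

Final position: (3,5)
Wall sequence: TRBLTBRT

1. t=4 → T at (5,5); v=(1,-1)
2. t=2 → R at (7,3); v=(-1,-1)
3. t=3 → B at (4,0); v=(-1,1)
4. t=4 → L at (0,4); v=(1,1)
5. t=1 → T at (1,5); v=(1,-1)
6. t=5 → B at (6,0); v=(1,1)
7. t=1 → R at (7,1); v=(-1,1)
8. t=4 → T at (3,5); v=(-1,-1)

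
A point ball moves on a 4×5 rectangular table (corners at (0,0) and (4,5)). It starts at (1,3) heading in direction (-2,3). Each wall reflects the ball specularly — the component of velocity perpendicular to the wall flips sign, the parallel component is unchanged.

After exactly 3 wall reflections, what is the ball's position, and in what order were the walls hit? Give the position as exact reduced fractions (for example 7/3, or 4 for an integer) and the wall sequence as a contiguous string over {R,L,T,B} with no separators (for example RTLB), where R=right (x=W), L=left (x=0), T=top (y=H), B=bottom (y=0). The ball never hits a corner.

1. t=1/2 → L at (0,9/2); v=(2,3)
2. t=1/6 → T at (1/3,5); v=(2,-3)
3. t=5/3 → B at (11/3,0); v=(2,3)

Final position: (11/3,0)
Wall sequence: LTB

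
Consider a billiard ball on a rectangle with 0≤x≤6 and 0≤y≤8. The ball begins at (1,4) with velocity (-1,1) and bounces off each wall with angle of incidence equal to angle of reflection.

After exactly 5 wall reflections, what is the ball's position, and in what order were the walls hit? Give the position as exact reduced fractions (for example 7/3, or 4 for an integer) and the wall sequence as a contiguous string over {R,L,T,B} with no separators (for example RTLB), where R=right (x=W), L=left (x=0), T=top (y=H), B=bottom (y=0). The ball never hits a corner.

Final position: (0,1)
Wall sequence: LTRBL

1. t=1 → L at (0,5); v=(1,1)
2. t=3 → T at (3,8); v=(1,-1)
3. t=3 → R at (6,5); v=(-1,-1)
4. t=5 → B at (1,0); v=(-1,1)
5. t=1 → L at (0,1); v=(1,1)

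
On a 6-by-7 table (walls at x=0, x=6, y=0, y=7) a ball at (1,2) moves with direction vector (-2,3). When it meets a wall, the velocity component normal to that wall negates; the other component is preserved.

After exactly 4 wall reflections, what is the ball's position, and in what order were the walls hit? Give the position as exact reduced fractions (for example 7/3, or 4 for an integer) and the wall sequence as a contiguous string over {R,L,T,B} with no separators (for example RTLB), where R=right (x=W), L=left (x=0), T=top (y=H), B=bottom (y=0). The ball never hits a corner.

Final position: (5,0)
Wall sequence: LTRB

1. t=1/2 → L at (0,7/2); v=(2,3)
2. t=7/6 → T at (7/3,7); v=(2,-3)
3. t=11/6 → R at (6,3/2); v=(-2,-3)
4. t=1/2 → B at (5,0); v=(-2,3)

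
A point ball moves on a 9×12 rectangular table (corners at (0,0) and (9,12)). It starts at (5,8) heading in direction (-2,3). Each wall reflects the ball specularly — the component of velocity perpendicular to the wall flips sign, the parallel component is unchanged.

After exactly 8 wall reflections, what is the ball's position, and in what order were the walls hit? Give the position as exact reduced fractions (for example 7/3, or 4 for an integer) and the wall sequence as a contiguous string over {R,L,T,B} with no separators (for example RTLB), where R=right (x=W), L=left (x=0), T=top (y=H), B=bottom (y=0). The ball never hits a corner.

Final position: (9,8)
Wall sequence: TLBRTLBR

1. t=4/3 → T at (7/3,12); v=(-2,-3)
2. t=7/6 → L at (0,17/2); v=(2,-3)
3. t=17/6 → B at (17/3,0); v=(2,3)
4. t=5/3 → R at (9,5); v=(-2,3)
5. t=7/3 → T at (13/3,12); v=(-2,-3)
6. t=13/6 → L at (0,11/2); v=(2,-3)
7. t=11/6 → B at (11/3,0); v=(2,3)
8. t=8/3 → R at (9,8); v=(-2,3)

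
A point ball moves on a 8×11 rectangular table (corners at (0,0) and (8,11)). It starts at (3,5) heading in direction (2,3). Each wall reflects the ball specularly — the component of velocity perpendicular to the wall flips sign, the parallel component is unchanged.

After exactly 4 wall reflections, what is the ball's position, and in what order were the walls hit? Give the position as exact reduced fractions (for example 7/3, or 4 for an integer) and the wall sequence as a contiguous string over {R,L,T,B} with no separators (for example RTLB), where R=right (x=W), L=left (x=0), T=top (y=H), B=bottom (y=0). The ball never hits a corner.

Final position: (0,5/2)
Wall sequence: TRBL

1. t=2 → T at (7,11); v=(2,-3)
2. t=1/2 → R at (8,19/2); v=(-2,-3)
3. t=19/6 → B at (5/3,0); v=(-2,3)
4. t=5/6 → L at (0,5/2); v=(2,3)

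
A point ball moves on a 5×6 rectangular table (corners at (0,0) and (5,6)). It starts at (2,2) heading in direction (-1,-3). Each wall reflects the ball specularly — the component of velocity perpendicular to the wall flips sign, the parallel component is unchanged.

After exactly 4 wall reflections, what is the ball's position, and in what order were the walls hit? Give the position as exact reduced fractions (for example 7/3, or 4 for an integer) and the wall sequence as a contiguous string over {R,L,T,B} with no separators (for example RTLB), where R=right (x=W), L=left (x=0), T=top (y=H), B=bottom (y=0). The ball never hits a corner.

Final position: (8/3,0)
Wall sequence: BLTB

1. t=2/3 → B at (4/3,0); v=(-1,3)
2. t=4/3 → L at (0,4); v=(1,3)
3. t=2/3 → T at (2/3,6); v=(1,-3)
4. t=2 → B at (8/3,0); v=(1,3)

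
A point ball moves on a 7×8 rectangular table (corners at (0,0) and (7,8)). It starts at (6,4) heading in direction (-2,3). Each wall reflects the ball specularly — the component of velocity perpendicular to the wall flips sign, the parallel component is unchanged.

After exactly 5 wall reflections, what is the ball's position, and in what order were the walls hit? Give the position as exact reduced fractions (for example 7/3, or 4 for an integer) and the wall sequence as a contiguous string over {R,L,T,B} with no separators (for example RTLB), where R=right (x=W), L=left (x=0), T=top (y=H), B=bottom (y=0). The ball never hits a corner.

1. t=4/3 → T at (10/3,8); v=(-2,-3)
2. t=5/3 → L at (0,3); v=(2,-3)
3. t=1 → B at (2,0); v=(2,3)
4. t=5/2 → R at (7,15/2); v=(-2,3)
5. t=1/6 → T at (20/3,8); v=(-2,-3)

Final position: (20/3,8)
Wall sequence: TLBRT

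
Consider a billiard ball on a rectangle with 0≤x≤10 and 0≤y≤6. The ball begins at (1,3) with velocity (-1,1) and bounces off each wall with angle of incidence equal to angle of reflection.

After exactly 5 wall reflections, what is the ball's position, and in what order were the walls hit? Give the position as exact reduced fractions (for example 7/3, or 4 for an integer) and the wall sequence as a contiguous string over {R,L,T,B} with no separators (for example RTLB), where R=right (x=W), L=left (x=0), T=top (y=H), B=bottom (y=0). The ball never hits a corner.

1. t=1 → L at (0,4); v=(1,1)
2. t=2 → T at (2,6); v=(1,-1)
3. t=6 → B at (8,0); v=(1,1)
4. t=2 → R at (10,2); v=(-1,1)
5. t=4 → T at (6,6); v=(-1,-1)

Final position: (6,6)
Wall sequence: LTBRT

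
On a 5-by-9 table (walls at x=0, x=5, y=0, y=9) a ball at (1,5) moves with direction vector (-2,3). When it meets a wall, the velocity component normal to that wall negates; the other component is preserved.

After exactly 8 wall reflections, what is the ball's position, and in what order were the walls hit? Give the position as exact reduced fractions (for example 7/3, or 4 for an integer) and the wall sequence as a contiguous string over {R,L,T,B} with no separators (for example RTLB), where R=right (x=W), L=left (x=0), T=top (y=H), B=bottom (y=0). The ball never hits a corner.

1. t=1/2 → L at (0,13/2); v=(2,3)
2. t=5/6 → T at (5/3,9); v=(2,-3)
3. t=5/3 → R at (5,4); v=(-2,-3)
4. t=4/3 → B at (7/3,0); v=(-2,3)
5. t=7/6 → L at (0,7/2); v=(2,3)
6. t=11/6 → T at (11/3,9); v=(2,-3)
7. t=2/3 → R at (5,7); v=(-2,-3)
8. t=7/3 → B at (1/3,0); v=(-2,3)

Final position: (1/3,0)
Wall sequence: LTRBLTRB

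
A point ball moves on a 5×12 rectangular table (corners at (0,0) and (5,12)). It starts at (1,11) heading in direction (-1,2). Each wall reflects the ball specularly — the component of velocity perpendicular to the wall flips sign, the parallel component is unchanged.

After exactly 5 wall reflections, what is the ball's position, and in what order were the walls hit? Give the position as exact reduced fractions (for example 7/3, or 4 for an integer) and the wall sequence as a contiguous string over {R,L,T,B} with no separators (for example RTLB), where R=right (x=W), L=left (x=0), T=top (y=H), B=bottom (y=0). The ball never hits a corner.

1. t=1/2 → T at (1/2,12); v=(-1,-2)
2. t=1/2 → L at (0,11); v=(1,-2)
3. t=5 → R at (5,1); v=(-1,-2)
4. t=1/2 → B at (9/2,0); v=(-1,2)
5. t=9/2 → L at (0,9); v=(1,2)

Final position: (0,9)
Wall sequence: TLRBL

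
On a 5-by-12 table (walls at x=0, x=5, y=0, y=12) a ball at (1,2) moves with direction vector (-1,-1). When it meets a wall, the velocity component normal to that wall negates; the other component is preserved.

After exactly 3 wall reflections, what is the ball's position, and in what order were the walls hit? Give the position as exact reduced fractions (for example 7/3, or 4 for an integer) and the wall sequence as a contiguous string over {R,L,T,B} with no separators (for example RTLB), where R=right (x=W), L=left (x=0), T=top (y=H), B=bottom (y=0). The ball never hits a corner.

Final position: (5,4)
Wall sequence: LBR

1. t=1 → L at (0,1); v=(1,-1)
2. t=1 → B at (1,0); v=(1,1)
3. t=4 → R at (5,4); v=(-1,1)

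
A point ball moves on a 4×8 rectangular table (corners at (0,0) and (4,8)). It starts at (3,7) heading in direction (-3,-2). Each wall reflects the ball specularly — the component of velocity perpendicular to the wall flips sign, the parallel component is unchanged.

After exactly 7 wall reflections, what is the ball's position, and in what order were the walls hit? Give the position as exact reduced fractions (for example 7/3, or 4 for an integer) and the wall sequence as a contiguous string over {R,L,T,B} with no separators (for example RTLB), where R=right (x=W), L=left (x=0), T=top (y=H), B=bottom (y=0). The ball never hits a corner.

Final position: (7/2,8)
Wall sequence: LRBLRLT

1. t=1 → L at (0,5); v=(3,-2)
2. t=4/3 → R at (4,7/3); v=(-3,-2)
3. t=7/6 → B at (1/2,0); v=(-3,2)
4. t=1/6 → L at (0,1/3); v=(3,2)
5. t=4/3 → R at (4,3); v=(-3,2)
6. t=4/3 → L at (0,17/3); v=(3,2)
7. t=7/6 → T at (7/2,8); v=(3,-2)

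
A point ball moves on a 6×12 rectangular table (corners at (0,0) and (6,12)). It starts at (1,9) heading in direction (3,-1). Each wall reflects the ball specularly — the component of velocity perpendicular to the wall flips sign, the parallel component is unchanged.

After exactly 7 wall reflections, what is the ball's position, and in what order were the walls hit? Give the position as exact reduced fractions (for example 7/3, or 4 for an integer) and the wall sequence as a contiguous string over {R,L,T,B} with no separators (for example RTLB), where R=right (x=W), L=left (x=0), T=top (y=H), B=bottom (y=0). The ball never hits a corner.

Final position: (0,8/3)
Wall sequence: RLRLBRL

1. t=5/3 → R at (6,22/3); v=(-3,-1)
2. t=2 → L at (0,16/3); v=(3,-1)
3. t=2 → R at (6,10/3); v=(-3,-1)
4. t=2 → L at (0,4/3); v=(3,-1)
5. t=4/3 → B at (4,0); v=(3,1)
6. t=2/3 → R at (6,2/3); v=(-3,1)
7. t=2 → L at (0,8/3); v=(3,1)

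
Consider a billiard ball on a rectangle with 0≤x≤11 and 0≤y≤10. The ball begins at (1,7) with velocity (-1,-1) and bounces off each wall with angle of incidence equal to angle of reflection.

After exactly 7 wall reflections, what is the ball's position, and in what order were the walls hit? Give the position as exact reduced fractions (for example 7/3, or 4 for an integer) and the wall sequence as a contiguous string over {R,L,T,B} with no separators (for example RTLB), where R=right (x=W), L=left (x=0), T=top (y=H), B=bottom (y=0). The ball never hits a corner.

Final position: (11,7)
Wall sequence: LBRTLBR

1. t=1 → L at (0,6); v=(1,-1)
2. t=6 → B at (6,0); v=(1,1)
3. t=5 → R at (11,5); v=(-1,1)
4. t=5 → T at (6,10); v=(-1,-1)
5. t=6 → L at (0,4); v=(1,-1)
6. t=4 → B at (4,0); v=(1,1)
7. t=7 → R at (11,7); v=(-1,1)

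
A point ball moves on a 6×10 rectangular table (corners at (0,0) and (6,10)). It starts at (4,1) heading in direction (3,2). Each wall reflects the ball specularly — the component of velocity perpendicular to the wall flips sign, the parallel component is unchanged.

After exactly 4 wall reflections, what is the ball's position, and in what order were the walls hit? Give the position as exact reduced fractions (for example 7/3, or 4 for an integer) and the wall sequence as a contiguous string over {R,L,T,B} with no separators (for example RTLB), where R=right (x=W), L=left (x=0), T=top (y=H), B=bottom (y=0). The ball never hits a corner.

Final position: (6,29/3)
Wall sequence: RLTR

1. t=2/3 → R at (6,7/3); v=(-3,2)
2. t=2 → L at (0,19/3); v=(3,2)
3. t=11/6 → T at (11/2,10); v=(3,-2)
4. t=1/6 → R at (6,29/3); v=(-3,-2)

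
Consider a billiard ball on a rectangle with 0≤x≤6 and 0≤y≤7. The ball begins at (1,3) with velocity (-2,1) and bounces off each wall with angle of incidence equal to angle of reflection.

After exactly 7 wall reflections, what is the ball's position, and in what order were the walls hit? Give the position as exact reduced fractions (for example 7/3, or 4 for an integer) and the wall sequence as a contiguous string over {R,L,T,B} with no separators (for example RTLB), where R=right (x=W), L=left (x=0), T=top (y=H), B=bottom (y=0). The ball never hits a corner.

1. t=1/2 → L at (0,7/2); v=(2,1)
2. t=3 → R at (6,13/2); v=(-2,1)
3. t=1/2 → T at (5,7); v=(-2,-1)
4. t=5/2 → L at (0,9/2); v=(2,-1)
5. t=3 → R at (6,3/2); v=(-2,-1)
6. t=3/2 → B at (3,0); v=(-2,1)
7. t=3/2 → L at (0,3/2); v=(2,1)

Final position: (0,3/2)
Wall sequence: LRTLRBL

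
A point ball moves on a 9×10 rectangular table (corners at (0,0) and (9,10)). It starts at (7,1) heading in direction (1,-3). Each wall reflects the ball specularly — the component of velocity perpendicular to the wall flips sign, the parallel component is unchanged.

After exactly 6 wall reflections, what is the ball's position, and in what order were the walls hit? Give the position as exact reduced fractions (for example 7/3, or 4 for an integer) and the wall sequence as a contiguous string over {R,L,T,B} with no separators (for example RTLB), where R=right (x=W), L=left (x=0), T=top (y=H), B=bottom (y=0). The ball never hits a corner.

1. t=1/3 → B at (22/3,0); v=(1,3)
2. t=5/3 → R at (9,5); v=(-1,3)
3. t=5/3 → T at (22/3,10); v=(-1,-3)
4. t=10/3 → B at (4,0); v=(-1,3)
5. t=10/3 → T at (2/3,10); v=(-1,-3)
6. t=2/3 → L at (0,8); v=(1,-3)

Final position: (0,8)
Wall sequence: BRTBTL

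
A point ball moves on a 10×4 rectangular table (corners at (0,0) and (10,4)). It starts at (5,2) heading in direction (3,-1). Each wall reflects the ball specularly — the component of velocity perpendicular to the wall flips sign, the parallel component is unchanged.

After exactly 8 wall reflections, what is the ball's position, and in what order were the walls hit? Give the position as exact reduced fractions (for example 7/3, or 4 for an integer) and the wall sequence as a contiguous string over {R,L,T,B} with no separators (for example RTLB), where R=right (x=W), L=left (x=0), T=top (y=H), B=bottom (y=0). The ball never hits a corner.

1. t=5/3 → R at (10,1/3); v=(-3,-1)
2. t=1/3 → B at (9,0); v=(-3,1)
3. t=3 → L at (0,3); v=(3,1)
4. t=1 → T at (3,4); v=(3,-1)
5. t=7/3 → R at (10,5/3); v=(-3,-1)
6. t=5/3 → B at (5,0); v=(-3,1)
7. t=5/3 → L at (0,5/3); v=(3,1)
8. t=7/3 → T at (7,4); v=(3,-1)

Final position: (7,4)
Wall sequence: RBLTRBLT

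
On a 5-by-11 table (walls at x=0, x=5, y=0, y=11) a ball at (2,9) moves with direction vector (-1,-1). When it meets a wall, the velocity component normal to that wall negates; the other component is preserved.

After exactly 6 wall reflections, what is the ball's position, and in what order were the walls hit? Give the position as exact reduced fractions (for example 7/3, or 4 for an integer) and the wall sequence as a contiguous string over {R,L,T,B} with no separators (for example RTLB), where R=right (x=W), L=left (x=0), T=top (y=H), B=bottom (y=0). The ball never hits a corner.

Final position: (2,11)
Wall sequence: LRBLRT

1. t=2 → L at (0,7); v=(1,-1)
2. t=5 → R at (5,2); v=(-1,-1)
3. t=2 → B at (3,0); v=(-1,1)
4. t=3 → L at (0,3); v=(1,1)
5. t=5 → R at (5,8); v=(-1,1)
6. t=3 → T at (2,11); v=(-1,-1)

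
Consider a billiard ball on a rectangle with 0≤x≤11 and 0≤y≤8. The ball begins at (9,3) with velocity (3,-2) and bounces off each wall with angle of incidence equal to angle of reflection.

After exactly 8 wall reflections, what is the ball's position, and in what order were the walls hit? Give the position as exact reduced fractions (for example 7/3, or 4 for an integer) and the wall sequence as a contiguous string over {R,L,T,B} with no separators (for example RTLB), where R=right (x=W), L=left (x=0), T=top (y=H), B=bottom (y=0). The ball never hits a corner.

1. t=2/3 → R at (11,5/3); v=(-3,-2)
2. t=5/6 → B at (17/2,0); v=(-3,2)
3. t=17/6 → L at (0,17/3); v=(3,2)
4. t=7/6 → T at (7/2,8); v=(3,-2)
5. t=5/2 → R at (11,3); v=(-3,-2)
6. t=3/2 → B at (13/2,0); v=(-3,2)
7. t=13/6 → L at (0,13/3); v=(3,2)
8. t=11/6 → T at (11/2,8); v=(3,-2)

Final position: (11/2,8)
Wall sequence: RBLTRBLT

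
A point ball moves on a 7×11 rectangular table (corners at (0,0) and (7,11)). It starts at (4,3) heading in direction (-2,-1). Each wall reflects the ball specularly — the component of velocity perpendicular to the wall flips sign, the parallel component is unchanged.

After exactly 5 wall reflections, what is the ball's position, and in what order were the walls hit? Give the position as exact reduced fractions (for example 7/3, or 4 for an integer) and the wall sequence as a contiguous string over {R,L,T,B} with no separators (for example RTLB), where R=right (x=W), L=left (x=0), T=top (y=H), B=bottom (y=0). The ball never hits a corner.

Final position: (7,19/2)
Wall sequence: LBRLR

1. t=2 → L at (0,1); v=(2,-1)
2. t=1 → B at (2,0); v=(2,1)
3. t=5/2 → R at (7,5/2); v=(-2,1)
4. t=7/2 → L at (0,6); v=(2,1)
5. t=7/2 → R at (7,19/2); v=(-2,1)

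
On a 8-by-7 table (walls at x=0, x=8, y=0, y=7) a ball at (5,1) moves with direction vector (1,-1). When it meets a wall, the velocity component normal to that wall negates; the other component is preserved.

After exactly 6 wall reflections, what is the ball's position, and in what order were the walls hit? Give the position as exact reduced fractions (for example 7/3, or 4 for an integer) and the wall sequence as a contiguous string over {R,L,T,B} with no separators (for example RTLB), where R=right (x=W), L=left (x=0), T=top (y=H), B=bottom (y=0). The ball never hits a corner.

Final position: (8,4)
Wall sequence: BRTLBR

1. t=1 → B at (6,0); v=(1,1)
2. t=2 → R at (8,2); v=(-1,1)
3. t=5 → T at (3,7); v=(-1,-1)
4. t=3 → L at (0,4); v=(1,-1)
5. t=4 → B at (4,0); v=(1,1)
6. t=4 → R at (8,4); v=(-1,1)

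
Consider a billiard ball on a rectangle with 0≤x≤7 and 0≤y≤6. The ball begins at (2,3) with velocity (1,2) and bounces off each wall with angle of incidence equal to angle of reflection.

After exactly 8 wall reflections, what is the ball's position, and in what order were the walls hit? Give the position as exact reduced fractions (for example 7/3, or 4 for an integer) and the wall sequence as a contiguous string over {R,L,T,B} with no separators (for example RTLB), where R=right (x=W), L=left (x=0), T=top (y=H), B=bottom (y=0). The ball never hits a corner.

Final position: (9/2,0)
Wall sequence: TBRTBLTB

1. t=3/2 → T at (7/2,6); v=(1,-2)
2. t=3 → B at (13/2,0); v=(1,2)
3. t=1/2 → R at (7,1); v=(-1,2)
4. t=5/2 → T at (9/2,6); v=(-1,-2)
5. t=3 → B at (3/2,0); v=(-1,2)
6. t=3/2 → L at (0,3); v=(1,2)
7. t=3/2 → T at (3/2,6); v=(1,-2)
8. t=3 → B at (9/2,0); v=(1,2)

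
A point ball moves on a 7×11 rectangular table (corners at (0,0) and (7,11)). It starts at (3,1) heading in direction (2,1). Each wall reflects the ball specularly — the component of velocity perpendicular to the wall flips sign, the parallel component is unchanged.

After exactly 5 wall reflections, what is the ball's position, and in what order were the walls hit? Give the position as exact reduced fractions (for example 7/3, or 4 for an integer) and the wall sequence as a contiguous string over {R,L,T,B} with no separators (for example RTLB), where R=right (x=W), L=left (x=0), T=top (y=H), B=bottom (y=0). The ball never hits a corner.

1. t=2 → R at (7,3); v=(-2,1)
2. t=7/2 → L at (0,13/2); v=(2,1)
3. t=7/2 → R at (7,10); v=(-2,1)
4. t=1 → T at (5,11); v=(-2,-1)
5. t=5/2 → L at (0,17/2); v=(2,-1)

Final position: (0,17/2)
Wall sequence: RLRTL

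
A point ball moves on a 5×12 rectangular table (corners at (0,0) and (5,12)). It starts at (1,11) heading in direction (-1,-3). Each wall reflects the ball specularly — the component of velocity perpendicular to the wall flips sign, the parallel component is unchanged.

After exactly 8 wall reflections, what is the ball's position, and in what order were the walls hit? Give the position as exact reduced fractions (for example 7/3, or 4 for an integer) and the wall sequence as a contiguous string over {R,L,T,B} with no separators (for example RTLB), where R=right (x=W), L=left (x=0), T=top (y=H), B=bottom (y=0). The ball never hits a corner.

Final position: (5,11)
Wall sequence: LBRTLBTR

1. t=1 → L at (0,8); v=(1,-3)
2. t=8/3 → B at (8/3,0); v=(1,3)
3. t=7/3 → R at (5,7); v=(-1,3)
4. t=5/3 → T at (10/3,12); v=(-1,-3)
5. t=10/3 → L at (0,2); v=(1,-3)
6. t=2/3 → B at (2/3,0); v=(1,3)
7. t=4 → T at (14/3,12); v=(1,-3)
8. t=1/3 → R at (5,11); v=(-1,-3)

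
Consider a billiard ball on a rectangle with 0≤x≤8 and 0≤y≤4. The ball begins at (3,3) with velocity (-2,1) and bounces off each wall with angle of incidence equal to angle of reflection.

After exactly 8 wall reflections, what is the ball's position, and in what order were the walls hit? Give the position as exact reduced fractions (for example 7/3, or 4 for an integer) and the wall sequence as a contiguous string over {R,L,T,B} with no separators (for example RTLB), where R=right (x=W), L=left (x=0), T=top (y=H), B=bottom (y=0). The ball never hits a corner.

Final position: (8,1/2)
Wall sequence: TLBRTLBR

1. t=1 → T at (1,4); v=(-2,-1)
2. t=1/2 → L at (0,7/2); v=(2,-1)
3. t=7/2 → B at (7,0); v=(2,1)
4. t=1/2 → R at (8,1/2); v=(-2,1)
5. t=7/2 → T at (1,4); v=(-2,-1)
6. t=1/2 → L at (0,7/2); v=(2,-1)
7. t=7/2 → B at (7,0); v=(2,1)
8. t=1/2 → R at (8,1/2); v=(-2,1)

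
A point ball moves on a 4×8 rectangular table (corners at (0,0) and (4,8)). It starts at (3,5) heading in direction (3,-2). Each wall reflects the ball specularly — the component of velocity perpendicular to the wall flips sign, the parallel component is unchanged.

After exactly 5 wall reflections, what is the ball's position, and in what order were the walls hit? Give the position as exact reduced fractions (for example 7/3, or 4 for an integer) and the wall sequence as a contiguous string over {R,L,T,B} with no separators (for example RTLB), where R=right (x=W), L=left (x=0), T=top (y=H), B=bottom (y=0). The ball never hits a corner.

1. t=1/3 → R at (4,13/3); v=(-3,-2)
2. t=4/3 → L at (0,5/3); v=(3,-2)
3. t=5/6 → B at (5/2,0); v=(3,2)
4. t=1/2 → R at (4,1); v=(-3,2)
5. t=4/3 → L at (0,11/3); v=(3,2)

Final position: (0,11/3)
Wall sequence: RLBRL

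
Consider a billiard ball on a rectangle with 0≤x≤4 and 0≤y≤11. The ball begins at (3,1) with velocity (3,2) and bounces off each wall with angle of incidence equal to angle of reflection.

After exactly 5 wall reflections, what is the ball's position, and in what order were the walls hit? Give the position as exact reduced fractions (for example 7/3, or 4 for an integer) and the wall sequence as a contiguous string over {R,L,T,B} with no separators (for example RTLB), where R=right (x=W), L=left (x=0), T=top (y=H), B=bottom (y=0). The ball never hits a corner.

Final position: (2,11)
Wall sequence: RLRLT

1. t=1/3 → R at (4,5/3); v=(-3,2)
2. t=4/3 → L at (0,13/3); v=(3,2)
3. t=4/3 → R at (4,7); v=(-3,2)
4. t=4/3 → L at (0,29/3); v=(3,2)
5. t=2/3 → T at (2,11); v=(3,-2)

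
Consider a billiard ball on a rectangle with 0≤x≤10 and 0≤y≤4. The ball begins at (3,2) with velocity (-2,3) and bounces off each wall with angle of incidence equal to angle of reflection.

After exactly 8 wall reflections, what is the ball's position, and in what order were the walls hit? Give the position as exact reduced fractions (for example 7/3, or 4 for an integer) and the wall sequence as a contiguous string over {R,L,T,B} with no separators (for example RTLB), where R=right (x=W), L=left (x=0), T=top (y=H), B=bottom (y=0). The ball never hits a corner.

Final position: (25/3,0)
Wall sequence: TLBTBTRB

1. t=2/3 → T at (5/3,4); v=(-2,-3)
2. t=5/6 → L at (0,3/2); v=(2,-3)
3. t=1/2 → B at (1,0); v=(2,3)
4. t=4/3 → T at (11/3,4); v=(2,-3)
5. t=4/3 → B at (19/3,0); v=(2,3)
6. t=4/3 → T at (9,4); v=(2,-3)
7. t=1/2 → R at (10,5/2); v=(-2,-3)
8. t=5/6 → B at (25/3,0); v=(-2,3)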